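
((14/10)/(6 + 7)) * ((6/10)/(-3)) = -7/325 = -0.02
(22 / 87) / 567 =22 / 49329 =0.00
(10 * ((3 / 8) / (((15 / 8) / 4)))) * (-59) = -472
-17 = -17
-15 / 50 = -3 / 10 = -0.30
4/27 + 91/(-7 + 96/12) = 2461/27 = 91.15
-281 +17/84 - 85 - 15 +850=39413/84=469.20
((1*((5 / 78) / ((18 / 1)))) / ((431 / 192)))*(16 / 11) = 1280 / 554697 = 0.00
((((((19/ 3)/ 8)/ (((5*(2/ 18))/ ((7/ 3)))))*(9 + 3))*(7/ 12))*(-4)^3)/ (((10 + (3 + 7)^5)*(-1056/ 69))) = 0.00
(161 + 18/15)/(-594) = -811/2970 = -0.27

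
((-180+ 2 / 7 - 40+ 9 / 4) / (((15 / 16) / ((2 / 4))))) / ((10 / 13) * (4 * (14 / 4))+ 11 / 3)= -158314 / 19705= -8.03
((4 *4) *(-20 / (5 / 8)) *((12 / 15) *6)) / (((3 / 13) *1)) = -53248 / 5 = -10649.60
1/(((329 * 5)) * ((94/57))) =57/154630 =0.00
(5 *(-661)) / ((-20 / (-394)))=-130217 / 2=-65108.50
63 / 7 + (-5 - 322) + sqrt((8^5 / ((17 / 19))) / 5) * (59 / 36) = -318 + 1888 * sqrt(3230) / 765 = -177.74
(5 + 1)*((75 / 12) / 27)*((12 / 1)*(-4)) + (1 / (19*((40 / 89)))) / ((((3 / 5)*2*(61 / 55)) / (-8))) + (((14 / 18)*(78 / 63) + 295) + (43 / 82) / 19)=293322412 / 1283013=228.62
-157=-157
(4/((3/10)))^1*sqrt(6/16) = 10*sqrt(6)/3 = 8.16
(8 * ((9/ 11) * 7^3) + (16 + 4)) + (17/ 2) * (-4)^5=-70828/ 11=-6438.91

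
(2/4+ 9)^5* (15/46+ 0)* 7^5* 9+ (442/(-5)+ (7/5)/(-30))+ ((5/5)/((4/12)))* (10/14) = 2949519467220791/772800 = 3816665977.25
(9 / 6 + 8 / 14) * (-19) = -551 / 14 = -39.36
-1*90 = -90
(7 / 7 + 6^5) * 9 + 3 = 69996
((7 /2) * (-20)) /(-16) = 35 /8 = 4.38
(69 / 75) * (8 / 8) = 23 / 25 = 0.92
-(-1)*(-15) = -15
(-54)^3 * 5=-787320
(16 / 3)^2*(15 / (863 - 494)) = 1280 / 1107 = 1.16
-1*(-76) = 76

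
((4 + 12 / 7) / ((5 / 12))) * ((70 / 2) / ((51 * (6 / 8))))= 12.55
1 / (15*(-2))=-1 / 30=-0.03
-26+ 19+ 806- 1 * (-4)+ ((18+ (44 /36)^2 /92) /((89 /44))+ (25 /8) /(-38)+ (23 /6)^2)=41660966909 /50405328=826.52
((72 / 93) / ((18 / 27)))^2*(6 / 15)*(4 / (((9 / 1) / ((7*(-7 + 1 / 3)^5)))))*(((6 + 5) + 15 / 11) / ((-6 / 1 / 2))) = 77987840000 / 856251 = 91080.58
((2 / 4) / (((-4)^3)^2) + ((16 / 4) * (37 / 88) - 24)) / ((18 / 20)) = -3351875 / 135168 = -24.80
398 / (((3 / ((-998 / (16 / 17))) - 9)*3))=-3376234 / 229113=-14.74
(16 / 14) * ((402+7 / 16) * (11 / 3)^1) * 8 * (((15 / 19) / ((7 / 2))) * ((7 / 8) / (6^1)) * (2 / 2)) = 354145 / 798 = 443.79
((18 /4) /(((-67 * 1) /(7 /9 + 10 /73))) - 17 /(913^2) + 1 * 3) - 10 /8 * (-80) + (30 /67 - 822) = -5859555946845 /8153971958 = -718.61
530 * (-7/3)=-3710/3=-1236.67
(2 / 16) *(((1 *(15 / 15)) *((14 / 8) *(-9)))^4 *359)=5655312999 / 2048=2761383.30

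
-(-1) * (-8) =-8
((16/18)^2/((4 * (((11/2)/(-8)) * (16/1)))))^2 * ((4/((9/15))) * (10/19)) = 51200/45251217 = 0.00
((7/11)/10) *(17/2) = 119/220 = 0.54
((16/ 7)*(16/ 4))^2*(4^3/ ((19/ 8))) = 2097152/ 931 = 2252.58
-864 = -864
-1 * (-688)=688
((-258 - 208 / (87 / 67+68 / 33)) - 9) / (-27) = 12.18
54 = 54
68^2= 4624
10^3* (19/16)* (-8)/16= -2375/4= -593.75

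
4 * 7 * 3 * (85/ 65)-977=-11273/ 13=-867.15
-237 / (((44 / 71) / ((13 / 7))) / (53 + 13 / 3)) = -3135431 / 77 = -40719.88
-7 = -7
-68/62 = -34/31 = -1.10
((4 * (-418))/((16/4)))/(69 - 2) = -418/67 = -6.24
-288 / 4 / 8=-9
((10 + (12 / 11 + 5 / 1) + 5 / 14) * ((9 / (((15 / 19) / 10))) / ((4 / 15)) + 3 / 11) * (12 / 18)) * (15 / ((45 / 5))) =39730105 / 5082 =7817.81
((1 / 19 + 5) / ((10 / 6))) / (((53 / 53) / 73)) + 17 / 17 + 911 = 107664 / 95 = 1133.31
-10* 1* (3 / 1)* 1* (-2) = 60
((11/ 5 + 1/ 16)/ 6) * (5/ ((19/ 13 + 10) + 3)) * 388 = 228241/ 4512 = 50.59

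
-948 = -948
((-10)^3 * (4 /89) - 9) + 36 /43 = -53.11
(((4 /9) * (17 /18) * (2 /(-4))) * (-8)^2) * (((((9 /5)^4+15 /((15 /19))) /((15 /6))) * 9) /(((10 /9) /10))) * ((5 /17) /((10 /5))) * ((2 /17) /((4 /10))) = -1179904 /2125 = -555.25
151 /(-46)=-151 /46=-3.28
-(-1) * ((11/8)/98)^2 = 121/614656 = 0.00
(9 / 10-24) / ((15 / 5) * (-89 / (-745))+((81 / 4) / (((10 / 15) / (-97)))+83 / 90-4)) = 177012 / 22598489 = 0.01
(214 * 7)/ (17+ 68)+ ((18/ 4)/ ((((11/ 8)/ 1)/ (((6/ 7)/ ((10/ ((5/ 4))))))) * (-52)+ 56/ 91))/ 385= 5998447417/ 340366180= 17.62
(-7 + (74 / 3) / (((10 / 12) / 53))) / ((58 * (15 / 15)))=7809 / 290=26.93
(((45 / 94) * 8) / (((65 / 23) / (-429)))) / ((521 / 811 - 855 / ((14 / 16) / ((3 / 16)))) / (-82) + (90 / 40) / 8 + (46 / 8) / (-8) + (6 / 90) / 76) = -29000926342080 / 89286405391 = -324.81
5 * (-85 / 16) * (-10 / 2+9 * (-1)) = 2975 / 8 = 371.88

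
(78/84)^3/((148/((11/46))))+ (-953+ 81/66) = -195582055027/205492672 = -951.77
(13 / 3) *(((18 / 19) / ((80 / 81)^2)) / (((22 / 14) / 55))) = 1791153 / 12160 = 147.30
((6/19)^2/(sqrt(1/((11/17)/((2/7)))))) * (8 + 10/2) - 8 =-8 + 234 * sqrt(2618)/6137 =-6.05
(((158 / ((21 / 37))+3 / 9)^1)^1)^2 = 3806401 / 49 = 77681.65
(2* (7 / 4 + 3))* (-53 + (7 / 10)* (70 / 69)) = -34276 / 69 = -496.75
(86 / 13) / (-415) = -86 / 5395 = -0.02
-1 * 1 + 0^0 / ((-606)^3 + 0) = -222545017 / 222545016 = -1.00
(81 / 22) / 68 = 81 / 1496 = 0.05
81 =81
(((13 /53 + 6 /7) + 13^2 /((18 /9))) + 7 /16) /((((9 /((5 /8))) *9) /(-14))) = -2553665 /274752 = -9.29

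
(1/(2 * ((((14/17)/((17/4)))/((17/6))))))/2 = 3.66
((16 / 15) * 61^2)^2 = 3544535296 / 225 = 15753490.20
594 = 594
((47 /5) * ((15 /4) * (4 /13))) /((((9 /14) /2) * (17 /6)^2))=15792 /3757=4.20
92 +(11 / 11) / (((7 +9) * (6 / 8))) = 1105 / 12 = 92.08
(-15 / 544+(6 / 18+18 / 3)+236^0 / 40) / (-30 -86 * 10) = -51659 / 7262400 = -0.01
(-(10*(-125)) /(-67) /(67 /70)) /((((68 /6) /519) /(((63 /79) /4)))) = -2145740625 /12057454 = -177.96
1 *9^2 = 81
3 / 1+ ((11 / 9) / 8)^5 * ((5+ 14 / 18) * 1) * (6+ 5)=13083724309 / 4353564672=3.01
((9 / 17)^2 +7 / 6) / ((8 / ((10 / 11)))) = 12545 / 76296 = 0.16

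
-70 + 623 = 553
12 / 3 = 4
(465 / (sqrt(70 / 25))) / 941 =0.30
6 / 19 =0.32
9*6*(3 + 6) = 486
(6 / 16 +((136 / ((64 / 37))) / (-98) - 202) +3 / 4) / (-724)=158115 / 567616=0.28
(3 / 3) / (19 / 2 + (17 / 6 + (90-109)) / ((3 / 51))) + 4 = 3181 / 796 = 4.00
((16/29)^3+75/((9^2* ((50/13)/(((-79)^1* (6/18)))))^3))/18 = 71536877328313/10498664784690000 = 0.01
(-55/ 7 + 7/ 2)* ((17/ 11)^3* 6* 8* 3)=-21577896/ 9317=-2315.97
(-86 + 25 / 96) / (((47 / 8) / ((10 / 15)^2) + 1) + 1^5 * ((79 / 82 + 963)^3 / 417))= -78853136389 / 1975541136790435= -0.00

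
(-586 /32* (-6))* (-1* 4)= -439.50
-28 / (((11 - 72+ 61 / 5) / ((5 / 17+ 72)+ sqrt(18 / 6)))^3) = 1982833125*sqrt(3) / 524780072+ 813543770375 / 8921261224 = 97.74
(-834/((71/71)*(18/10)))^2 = 1932100/9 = 214677.78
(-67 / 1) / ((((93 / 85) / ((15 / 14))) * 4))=-16.40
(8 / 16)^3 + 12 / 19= 115 / 152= 0.76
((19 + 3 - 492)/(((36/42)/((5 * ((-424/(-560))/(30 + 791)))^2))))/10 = -0.00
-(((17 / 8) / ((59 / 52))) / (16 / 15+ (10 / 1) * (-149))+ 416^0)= -202469 / 202724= -1.00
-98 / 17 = -5.76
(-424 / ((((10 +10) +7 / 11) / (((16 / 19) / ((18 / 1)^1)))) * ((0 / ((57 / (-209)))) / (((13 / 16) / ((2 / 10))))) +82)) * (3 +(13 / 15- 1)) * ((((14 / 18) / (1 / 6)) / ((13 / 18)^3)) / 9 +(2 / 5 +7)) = -130.09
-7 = -7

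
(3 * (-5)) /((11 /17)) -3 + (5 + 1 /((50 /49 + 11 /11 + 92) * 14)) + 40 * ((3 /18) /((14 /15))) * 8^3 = 2579634905 /709478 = 3635.96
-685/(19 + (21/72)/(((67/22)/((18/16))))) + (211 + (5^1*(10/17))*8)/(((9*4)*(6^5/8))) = -97053081059/2707754832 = -35.84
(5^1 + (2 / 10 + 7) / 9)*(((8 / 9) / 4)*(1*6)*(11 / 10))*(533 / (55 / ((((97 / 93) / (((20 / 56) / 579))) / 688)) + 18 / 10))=44563056538 / 237636345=187.53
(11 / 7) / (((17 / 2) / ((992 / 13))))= 21824 / 1547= 14.11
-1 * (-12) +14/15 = 194/15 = 12.93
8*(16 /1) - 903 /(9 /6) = -474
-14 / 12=-7 / 6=-1.17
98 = 98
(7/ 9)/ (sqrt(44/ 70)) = 7 * sqrt(770)/ 198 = 0.98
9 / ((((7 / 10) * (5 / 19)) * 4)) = 171 / 14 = 12.21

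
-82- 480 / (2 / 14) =-3442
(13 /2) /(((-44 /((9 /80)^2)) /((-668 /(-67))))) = -175851 /9433600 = -0.02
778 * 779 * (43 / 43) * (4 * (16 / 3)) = 38787968 / 3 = 12929322.67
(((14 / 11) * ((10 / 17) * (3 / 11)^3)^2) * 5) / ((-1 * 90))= -56700 / 5631792419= -0.00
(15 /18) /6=5 /36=0.14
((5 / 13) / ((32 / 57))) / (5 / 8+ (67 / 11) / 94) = 49115 / 49452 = 0.99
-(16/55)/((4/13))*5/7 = -52/77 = -0.68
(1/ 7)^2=1/ 49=0.02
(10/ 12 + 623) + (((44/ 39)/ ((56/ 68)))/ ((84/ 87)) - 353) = 520274/ 1911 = 272.25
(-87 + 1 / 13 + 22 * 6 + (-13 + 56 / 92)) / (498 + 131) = 9773 / 188071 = 0.05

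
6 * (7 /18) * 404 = 942.67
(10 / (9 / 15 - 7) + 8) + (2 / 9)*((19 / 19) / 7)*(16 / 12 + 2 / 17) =333307 / 51408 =6.48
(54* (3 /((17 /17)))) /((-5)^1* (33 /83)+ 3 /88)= -394416 /4757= -82.91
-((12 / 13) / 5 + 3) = -207 / 65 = -3.18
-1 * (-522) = 522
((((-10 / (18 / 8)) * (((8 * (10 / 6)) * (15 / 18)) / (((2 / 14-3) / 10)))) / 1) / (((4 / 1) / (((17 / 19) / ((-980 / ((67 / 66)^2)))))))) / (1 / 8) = -3815650 / 11731797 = -0.33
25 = 25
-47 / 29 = -1.62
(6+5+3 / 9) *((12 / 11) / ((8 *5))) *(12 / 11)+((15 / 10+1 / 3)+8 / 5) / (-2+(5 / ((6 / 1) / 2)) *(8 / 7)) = -17285 / 484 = -35.71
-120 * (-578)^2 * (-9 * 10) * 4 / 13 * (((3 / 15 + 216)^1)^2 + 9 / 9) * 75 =50596602725030400 / 13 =3892046363463876.92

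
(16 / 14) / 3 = 8 / 21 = 0.38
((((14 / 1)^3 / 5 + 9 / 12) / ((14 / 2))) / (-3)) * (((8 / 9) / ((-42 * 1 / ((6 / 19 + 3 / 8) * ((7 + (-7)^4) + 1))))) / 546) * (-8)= -8825773 / 653562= -13.50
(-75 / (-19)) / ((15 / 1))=5 / 19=0.26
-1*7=-7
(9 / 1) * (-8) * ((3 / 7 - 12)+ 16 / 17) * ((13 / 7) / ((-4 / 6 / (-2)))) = 3552120 / 833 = 4264.25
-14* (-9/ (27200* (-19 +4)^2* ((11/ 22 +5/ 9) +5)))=63/ 18530000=0.00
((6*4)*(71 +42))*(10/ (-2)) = -13560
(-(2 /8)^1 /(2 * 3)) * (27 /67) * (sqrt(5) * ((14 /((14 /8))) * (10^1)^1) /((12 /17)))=-255 * sqrt(5) /134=-4.26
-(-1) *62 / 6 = 31 / 3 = 10.33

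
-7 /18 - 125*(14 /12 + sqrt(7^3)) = -875*sqrt(7) - 1316 /9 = -2461.25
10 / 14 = 5 / 7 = 0.71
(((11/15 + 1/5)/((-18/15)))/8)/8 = -7/576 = -0.01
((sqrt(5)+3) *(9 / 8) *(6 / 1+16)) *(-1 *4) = -297 - 99 *sqrt(5) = -518.37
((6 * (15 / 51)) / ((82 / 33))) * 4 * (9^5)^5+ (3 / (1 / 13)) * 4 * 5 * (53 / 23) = 32693074359486966892625953440 / 16031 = 2039365876083024570683423.00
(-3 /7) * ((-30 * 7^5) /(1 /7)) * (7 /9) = 1176490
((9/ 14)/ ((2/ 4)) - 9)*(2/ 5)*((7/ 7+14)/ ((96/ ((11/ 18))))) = -0.29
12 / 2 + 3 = 9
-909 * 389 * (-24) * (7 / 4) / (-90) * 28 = -23101932 / 5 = -4620386.40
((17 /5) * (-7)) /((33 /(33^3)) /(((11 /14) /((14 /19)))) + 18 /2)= -27084519 /10243025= -2.64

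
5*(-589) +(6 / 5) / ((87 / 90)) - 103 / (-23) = -1960500 / 667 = -2939.28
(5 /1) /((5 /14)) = 14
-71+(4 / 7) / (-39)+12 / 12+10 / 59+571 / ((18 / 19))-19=49662107 / 96642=513.88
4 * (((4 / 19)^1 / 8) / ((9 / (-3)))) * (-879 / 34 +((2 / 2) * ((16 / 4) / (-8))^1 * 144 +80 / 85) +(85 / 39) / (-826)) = 53074010 / 15607683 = 3.40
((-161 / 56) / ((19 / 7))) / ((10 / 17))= -2737 / 1520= -1.80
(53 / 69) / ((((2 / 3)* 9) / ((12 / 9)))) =0.17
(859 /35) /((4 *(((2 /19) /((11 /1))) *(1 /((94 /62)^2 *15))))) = 1189751937 /53816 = 22107.77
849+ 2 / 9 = 7643 / 9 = 849.22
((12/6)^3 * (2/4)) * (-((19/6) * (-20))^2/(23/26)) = -3754400/207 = -18137.20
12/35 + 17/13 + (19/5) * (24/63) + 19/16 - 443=-9581521/21840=-438.71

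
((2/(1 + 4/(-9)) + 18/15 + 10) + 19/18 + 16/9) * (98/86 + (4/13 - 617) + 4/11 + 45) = -1854723197/184470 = -10054.34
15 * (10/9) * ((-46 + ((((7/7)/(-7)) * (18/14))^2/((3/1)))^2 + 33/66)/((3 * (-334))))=13114885825/17328991806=0.76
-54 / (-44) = 27 / 22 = 1.23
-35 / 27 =-1.30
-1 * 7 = -7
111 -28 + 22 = 105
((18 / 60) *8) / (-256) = -3 / 320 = -0.01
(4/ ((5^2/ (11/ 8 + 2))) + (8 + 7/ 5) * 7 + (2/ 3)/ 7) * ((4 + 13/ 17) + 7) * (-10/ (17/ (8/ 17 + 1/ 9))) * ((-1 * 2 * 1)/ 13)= 41.14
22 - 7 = 15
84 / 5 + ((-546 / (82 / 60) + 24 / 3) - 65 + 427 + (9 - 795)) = -163736 / 205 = -798.71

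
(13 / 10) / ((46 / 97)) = 1261 / 460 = 2.74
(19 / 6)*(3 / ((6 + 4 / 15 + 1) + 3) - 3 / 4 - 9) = -29.95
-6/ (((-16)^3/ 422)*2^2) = 633/ 4096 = 0.15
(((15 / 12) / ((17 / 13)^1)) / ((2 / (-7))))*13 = -5915 / 136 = -43.49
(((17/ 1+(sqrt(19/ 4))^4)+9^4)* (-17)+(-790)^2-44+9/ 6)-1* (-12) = 8189759/ 16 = 511859.94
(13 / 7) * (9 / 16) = 117 / 112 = 1.04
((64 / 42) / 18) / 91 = 0.00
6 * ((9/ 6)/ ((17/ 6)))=3.18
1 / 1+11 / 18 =1.61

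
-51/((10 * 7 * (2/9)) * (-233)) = 459/32620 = 0.01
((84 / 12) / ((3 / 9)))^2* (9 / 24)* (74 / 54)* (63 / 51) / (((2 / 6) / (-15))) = -12597.68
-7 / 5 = -1.40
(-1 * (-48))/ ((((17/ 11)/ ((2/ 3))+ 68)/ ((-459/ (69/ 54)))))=-513216/ 2093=-245.21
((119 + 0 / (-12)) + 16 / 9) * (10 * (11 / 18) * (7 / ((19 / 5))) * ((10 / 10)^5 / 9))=2092475 / 13851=151.07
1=1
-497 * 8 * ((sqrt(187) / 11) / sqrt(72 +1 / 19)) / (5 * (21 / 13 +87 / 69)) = -297206 * sqrt(3553) / 437525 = -40.49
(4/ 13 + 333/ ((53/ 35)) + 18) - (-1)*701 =647118/ 689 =939.21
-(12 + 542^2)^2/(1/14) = -1208260734464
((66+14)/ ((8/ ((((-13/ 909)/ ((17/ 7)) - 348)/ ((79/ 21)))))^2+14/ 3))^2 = 28916933913339861587279040729000000/ 98713530851526682244046840406321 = 292.94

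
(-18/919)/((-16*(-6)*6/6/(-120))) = 45/1838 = 0.02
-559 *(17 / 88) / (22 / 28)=-66521 / 484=-137.44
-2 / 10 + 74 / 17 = 353 / 85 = 4.15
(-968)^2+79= 937103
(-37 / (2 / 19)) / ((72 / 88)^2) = -85063 / 162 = -525.08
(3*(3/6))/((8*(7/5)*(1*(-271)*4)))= -15/121408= -0.00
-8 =-8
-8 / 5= -1.60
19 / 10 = 1.90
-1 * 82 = -82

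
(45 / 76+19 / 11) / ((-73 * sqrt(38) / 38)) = -1939 * sqrt(38) / 61028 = -0.20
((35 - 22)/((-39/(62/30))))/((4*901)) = -31/162180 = -0.00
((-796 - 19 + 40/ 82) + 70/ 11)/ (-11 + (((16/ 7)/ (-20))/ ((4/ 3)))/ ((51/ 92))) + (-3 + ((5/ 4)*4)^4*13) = 24528339639/ 2993287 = 8194.45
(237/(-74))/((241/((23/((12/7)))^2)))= -2047759/856032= -2.39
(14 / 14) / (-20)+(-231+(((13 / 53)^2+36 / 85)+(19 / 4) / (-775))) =-17066314571 / 74017150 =-230.57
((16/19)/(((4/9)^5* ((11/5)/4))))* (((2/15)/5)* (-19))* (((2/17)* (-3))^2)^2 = -3188646/4593655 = -0.69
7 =7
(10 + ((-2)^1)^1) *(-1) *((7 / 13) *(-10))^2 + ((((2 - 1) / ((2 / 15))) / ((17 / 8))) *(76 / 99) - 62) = -291.24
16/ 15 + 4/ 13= 268/ 195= 1.37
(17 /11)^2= 289 /121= 2.39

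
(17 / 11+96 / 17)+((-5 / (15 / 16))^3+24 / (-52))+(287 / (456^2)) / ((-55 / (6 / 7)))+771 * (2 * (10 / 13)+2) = 9793338398291 / 3791193120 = 2583.18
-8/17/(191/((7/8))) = -7/3247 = -0.00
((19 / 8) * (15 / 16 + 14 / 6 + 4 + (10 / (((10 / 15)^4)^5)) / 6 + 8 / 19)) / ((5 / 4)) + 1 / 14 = 464389100117 / 44040192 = 10544.67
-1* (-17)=17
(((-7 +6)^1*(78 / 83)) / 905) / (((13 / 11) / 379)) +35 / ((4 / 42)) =367.17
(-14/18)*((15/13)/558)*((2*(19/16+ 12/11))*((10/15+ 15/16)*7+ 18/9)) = -8912225/91922688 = -0.10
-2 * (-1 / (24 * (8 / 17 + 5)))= 0.02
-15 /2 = -7.50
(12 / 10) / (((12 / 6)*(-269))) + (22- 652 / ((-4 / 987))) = 160903.00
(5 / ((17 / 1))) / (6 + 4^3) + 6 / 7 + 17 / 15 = 7121 / 3570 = 1.99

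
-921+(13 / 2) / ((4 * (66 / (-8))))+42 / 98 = -425395 / 462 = -920.77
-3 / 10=-0.30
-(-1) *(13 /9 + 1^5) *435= 3190 /3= 1063.33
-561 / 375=-187 / 125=-1.50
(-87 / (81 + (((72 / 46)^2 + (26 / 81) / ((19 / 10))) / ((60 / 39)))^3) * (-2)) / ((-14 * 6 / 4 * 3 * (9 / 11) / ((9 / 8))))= -7172363915743075792875 / 162296270789019103542176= -0.04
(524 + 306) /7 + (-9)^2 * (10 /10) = 1397 /7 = 199.57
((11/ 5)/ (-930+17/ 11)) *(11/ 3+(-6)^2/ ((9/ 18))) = -27467/ 153195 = -0.18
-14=-14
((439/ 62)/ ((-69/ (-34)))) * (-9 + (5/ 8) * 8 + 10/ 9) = -194038/ 19251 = -10.08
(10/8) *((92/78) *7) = 805/78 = 10.32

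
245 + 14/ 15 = 245.93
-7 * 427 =-2989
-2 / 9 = -0.22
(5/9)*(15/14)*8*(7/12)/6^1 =25/54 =0.46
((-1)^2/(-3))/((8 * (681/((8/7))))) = -1/14301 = -0.00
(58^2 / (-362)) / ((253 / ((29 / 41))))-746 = -1400673476 / 1877513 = -746.03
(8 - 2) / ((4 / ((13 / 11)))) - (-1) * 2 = 83 / 22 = 3.77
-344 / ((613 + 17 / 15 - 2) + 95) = -0.49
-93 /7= -13.29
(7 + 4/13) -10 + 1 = -22/13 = -1.69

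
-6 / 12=-1 / 2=-0.50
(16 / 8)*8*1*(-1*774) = -12384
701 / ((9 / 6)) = 1402 / 3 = 467.33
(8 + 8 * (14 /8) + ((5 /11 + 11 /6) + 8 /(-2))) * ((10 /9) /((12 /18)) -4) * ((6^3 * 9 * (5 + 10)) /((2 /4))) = -30368520 /11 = -2760774.55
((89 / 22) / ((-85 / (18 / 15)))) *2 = -534 / 4675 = -0.11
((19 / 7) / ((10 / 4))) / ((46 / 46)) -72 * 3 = -7522 / 35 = -214.91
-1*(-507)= 507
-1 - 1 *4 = -5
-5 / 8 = -0.62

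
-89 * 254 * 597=-13495782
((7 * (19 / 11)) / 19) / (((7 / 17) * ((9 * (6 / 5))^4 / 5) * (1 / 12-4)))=-53125 / 366339996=-0.00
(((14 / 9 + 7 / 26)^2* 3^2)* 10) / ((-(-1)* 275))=182329 / 167310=1.09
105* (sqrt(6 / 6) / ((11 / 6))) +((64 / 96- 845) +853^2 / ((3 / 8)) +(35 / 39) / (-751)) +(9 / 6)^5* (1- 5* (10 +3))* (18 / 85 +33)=52671700712458 / 27385215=1923362.69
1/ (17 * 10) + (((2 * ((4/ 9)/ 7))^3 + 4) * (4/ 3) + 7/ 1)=1573893931/ 127523970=12.34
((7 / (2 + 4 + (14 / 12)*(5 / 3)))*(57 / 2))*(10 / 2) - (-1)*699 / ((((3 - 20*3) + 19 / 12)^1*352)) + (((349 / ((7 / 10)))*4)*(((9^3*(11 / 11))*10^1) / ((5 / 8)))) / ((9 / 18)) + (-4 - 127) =35392602912179 / 760760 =46522691.67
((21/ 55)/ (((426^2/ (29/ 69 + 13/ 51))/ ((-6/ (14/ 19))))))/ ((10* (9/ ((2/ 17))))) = -38/ 2513064525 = -0.00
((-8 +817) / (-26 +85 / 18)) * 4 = -58248 / 383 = -152.08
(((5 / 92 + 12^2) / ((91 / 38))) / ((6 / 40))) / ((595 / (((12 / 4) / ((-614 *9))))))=-251807 / 688172121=-0.00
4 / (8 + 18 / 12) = 8 / 19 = 0.42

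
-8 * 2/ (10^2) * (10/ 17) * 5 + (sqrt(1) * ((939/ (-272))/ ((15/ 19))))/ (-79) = -44613/ 107440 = -0.42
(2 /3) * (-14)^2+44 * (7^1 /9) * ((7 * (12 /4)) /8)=441 /2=220.50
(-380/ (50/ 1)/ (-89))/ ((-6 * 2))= -19/ 2670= -0.01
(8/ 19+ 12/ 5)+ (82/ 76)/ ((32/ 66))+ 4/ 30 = 5.18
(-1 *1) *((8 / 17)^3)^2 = -262144 / 24137569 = -0.01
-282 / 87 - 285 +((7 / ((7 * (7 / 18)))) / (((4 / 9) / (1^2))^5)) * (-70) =-79198849 / 7424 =-10667.95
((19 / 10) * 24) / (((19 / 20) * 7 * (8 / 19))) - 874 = -6004 / 7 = -857.71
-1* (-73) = 73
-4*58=-232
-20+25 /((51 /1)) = -19.51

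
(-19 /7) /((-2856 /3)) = 19 /6664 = 0.00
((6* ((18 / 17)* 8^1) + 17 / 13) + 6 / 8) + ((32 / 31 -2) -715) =-18171223 / 27404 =-663.09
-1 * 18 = -18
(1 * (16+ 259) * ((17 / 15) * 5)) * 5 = 23375 / 3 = 7791.67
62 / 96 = 31 / 48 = 0.65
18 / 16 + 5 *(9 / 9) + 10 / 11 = 619 / 88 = 7.03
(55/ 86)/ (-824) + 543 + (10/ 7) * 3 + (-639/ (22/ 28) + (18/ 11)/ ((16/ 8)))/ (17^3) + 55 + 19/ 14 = 16177956681245/ 26807922064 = 603.48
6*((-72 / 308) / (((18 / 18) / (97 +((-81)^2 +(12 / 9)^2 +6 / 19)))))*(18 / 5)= -245997216 / 7315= -33629.15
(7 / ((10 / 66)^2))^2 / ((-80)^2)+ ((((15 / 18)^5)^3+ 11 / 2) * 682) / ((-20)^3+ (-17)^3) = 14.23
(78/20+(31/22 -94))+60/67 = -323526/3685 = -87.80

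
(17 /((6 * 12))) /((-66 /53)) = -0.19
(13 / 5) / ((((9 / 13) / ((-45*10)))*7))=-1690 / 7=-241.43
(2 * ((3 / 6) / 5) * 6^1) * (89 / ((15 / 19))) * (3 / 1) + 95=12521 / 25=500.84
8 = 8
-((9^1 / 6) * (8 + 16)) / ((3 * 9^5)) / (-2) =2 / 19683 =0.00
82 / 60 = 41 / 30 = 1.37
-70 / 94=-35 / 47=-0.74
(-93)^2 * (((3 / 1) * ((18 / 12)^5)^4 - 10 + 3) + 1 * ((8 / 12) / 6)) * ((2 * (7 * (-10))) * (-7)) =22150234056391175 / 262144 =84496437287.87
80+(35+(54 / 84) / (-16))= 114.96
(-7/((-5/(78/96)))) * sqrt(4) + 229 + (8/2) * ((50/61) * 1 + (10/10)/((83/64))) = 48126453/202520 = 237.64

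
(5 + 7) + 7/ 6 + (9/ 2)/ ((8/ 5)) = 767/ 48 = 15.98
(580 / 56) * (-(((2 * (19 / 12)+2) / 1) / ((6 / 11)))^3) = -5749514045 / 653184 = -8802.29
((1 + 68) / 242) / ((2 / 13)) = 897 / 484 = 1.85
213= 213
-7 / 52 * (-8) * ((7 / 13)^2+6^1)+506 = 1126564 / 2197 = 512.77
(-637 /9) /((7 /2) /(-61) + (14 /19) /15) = 1054690 /123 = 8574.72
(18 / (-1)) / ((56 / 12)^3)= -243 / 1372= -0.18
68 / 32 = 17 / 8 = 2.12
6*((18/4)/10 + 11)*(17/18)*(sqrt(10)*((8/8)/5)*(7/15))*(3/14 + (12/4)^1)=3893*sqrt(10)/200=61.55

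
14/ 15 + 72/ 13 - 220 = -41638/ 195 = -213.53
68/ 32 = 17/ 8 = 2.12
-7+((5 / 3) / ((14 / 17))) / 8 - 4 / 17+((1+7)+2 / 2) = 11525 / 5712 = 2.02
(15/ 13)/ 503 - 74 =-483871/ 6539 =-74.00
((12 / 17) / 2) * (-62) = -372 / 17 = -21.88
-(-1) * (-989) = -989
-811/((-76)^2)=-811/5776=-0.14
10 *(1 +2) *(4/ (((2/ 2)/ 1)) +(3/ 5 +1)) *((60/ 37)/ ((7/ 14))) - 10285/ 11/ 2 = 5725/ 74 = 77.36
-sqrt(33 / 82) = -sqrt(2706) / 82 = -0.63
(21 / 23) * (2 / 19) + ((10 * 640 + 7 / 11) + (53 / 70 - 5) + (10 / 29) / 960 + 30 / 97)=290633621442149 / 45434225760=6396.80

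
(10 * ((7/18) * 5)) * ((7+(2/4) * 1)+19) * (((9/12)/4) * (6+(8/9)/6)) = 769825/1296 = 594.00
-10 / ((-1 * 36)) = 5 / 18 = 0.28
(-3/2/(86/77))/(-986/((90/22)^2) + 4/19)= 8887725/388498808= 0.02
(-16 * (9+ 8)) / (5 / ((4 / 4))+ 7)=-68 / 3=-22.67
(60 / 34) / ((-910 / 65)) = -15 / 119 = -0.13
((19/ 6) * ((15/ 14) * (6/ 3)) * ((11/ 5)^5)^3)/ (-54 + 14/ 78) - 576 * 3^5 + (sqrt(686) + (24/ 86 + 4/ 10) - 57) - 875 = -1219770191434786200313/ 7712390136718750 + 7 * sqrt(14) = -158131.03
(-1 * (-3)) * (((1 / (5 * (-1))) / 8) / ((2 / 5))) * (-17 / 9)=17 / 48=0.35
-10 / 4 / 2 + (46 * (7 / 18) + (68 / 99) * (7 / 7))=2287 / 132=17.33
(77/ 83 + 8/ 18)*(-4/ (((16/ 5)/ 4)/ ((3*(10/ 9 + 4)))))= -235750/ 2241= -105.20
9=9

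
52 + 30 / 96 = 837 / 16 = 52.31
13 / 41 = 0.32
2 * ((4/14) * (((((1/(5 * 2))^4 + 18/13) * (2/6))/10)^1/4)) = 180013/27300000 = 0.01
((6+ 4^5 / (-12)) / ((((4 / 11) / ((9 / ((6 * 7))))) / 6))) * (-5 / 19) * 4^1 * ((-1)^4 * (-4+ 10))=33660 / 19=1771.58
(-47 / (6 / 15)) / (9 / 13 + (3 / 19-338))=58045 / 166552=0.35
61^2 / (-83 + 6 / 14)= -26047 / 578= -45.06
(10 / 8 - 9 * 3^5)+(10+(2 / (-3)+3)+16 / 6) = -8683 / 4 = -2170.75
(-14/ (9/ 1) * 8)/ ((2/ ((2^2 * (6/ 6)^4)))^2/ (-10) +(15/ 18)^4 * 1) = -80640/ 2963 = -27.22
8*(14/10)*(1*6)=336/5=67.20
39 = 39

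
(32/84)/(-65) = -8/1365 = -0.01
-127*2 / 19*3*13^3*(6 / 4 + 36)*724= -45452195100 / 19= -2392220794.74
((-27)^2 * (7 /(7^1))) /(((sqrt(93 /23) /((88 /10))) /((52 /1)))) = 555984 * sqrt(2139) /155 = 165896.03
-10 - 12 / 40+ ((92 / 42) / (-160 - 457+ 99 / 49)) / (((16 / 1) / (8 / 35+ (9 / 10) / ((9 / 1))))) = -74491777 / 7232160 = -10.30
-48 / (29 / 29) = -48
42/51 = 0.82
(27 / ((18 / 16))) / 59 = 24 / 59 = 0.41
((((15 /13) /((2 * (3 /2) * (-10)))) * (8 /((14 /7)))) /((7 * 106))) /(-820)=1 /3954860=0.00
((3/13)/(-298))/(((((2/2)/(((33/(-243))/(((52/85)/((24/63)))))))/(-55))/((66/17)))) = -66550/4759209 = -0.01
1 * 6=6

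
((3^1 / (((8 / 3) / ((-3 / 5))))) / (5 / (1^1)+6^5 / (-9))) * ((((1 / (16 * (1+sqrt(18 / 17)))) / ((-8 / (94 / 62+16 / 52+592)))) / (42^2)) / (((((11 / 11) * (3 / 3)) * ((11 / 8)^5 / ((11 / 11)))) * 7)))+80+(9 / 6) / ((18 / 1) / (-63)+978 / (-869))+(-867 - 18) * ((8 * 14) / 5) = -32411862493749498425321 / 1641517302389204240 - 17230392 * sqrt(34) / 95614940726305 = -19745.06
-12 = -12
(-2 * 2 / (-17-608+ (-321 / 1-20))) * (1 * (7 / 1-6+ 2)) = 2 / 161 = 0.01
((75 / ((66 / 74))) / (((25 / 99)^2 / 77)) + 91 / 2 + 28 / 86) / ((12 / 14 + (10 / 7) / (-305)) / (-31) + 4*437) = 413005744109 / 7106644400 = 58.12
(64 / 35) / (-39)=-64 / 1365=-0.05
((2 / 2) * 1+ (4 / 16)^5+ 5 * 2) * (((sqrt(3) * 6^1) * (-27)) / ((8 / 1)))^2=221728995 / 16384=13533.26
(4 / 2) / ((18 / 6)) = 2 / 3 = 0.67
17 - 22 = -5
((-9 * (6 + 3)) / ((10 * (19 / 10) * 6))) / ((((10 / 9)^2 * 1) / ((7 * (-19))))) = 15309 / 200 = 76.54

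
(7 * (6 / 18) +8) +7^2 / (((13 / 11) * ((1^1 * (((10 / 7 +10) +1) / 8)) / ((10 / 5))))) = 72055 / 1131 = 63.71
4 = 4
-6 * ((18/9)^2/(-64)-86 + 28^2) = -33501/8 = -4187.62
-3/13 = -0.23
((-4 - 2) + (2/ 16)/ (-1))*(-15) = 735/ 8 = 91.88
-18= -18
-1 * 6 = -6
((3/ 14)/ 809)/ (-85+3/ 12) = -2/ 639919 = -0.00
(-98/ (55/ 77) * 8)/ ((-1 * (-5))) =-5488/ 25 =-219.52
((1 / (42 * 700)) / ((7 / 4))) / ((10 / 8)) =2 / 128625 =0.00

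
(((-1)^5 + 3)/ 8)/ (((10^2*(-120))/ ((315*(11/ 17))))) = -231/ 54400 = -0.00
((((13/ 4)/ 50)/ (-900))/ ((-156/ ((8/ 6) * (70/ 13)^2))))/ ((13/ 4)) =49/ 8897850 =0.00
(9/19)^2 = 81/361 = 0.22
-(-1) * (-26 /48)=-13 /24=-0.54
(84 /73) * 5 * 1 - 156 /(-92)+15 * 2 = 62877 /1679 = 37.45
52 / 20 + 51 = 268 / 5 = 53.60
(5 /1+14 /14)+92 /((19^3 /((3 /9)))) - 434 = -8806864 /20577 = -428.00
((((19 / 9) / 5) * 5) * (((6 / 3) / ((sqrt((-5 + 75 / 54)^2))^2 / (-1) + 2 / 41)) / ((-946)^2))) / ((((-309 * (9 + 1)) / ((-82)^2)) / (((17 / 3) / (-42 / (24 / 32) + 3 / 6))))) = -9373256 / 116166740432655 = -0.00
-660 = -660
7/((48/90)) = 105/8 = 13.12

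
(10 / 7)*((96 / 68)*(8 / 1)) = 1920 / 119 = 16.13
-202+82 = -120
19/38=1/2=0.50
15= 15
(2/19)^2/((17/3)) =12/6137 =0.00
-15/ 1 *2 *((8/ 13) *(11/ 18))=-440/ 39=-11.28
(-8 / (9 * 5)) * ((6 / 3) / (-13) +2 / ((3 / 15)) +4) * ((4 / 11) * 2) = -256 / 143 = -1.79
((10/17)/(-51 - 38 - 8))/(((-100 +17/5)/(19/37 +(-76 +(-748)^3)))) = -774241774850/29469279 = -26272.84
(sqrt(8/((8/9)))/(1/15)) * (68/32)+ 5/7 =5395/56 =96.34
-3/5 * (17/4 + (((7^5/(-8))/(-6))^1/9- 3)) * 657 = -1266331/80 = -15829.14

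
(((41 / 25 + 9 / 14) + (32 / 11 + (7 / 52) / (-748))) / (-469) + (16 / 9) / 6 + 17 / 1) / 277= 1489891594571 / 23875878826800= 0.06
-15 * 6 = -90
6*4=24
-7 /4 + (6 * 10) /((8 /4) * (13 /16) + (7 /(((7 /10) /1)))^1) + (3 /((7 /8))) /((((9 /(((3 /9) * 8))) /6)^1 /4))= 72371 /2604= 27.79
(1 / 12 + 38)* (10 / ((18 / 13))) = 29705 / 108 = 275.05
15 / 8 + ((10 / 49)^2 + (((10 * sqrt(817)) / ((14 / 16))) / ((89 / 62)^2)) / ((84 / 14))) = 36815 / 19208 + 153760 * sqrt(817) / 166341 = 28.34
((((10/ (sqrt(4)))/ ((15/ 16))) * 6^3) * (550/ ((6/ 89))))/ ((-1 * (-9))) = 3132800/ 3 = 1044266.67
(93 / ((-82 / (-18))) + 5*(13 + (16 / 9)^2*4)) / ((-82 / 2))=-493582 / 136161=-3.62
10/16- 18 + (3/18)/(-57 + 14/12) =-46573/2680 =-17.38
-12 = -12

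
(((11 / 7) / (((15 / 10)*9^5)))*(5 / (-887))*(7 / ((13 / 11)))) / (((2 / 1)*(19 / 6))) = -1210 / 12936986361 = -0.00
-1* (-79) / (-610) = -0.13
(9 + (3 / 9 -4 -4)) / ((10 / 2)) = 4 / 15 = 0.27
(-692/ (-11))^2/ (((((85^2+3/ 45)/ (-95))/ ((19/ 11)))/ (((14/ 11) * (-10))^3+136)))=218616512187600/ 1263122993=173076.19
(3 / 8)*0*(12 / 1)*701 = 0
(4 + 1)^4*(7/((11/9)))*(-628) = -24727500/11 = -2247954.55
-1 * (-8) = 8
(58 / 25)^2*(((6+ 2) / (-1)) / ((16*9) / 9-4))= -6728 / 1875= -3.59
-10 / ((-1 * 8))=1.25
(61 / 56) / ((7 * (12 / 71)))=4331 / 4704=0.92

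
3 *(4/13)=12/13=0.92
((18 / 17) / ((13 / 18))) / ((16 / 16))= 324 / 221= 1.47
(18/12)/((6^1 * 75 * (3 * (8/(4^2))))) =1/450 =0.00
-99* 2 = -198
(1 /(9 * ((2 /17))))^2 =289 /324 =0.89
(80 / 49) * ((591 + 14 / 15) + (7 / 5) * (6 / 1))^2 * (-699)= -60460722640 / 147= -411297432.93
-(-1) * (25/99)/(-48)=-25/4752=-0.01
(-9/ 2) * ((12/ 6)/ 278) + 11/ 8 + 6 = 8165/ 1112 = 7.34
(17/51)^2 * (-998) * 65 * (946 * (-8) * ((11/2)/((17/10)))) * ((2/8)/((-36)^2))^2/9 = 0.73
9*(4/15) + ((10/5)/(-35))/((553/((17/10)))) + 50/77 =3245923/1064525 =3.05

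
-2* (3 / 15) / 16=-1 / 40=-0.02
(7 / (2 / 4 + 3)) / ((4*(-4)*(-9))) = 1 / 72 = 0.01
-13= -13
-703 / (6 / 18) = -2109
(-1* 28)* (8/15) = -224/15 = -14.93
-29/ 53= -0.55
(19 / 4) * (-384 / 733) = -1824 / 733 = -2.49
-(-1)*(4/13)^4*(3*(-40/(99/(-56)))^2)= 1284505600/93308787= 13.77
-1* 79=-79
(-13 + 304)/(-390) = -97/130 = -0.75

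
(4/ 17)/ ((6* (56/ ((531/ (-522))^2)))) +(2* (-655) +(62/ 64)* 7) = -12520776649/ 9607584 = -1303.22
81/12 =27/4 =6.75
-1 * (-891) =891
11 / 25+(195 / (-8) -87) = -110.94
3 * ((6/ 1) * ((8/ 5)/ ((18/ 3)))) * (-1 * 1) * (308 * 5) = -7392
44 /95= 0.46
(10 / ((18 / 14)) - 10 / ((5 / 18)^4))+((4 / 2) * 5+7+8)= -1852693 / 1125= -1646.84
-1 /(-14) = 1 /14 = 0.07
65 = 65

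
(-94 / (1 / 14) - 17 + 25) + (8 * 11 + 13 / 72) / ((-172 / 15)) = -5431169 / 4128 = -1315.69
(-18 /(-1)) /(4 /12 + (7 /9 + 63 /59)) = 9558 /1157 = 8.26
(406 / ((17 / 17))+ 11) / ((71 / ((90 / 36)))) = 2085 / 142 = 14.68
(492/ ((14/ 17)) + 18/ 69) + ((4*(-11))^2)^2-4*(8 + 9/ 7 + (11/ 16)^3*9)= 618016584277/ 164864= 3748644.85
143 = 143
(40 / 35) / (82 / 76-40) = -304 / 10353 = -0.03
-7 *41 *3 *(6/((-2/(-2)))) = -5166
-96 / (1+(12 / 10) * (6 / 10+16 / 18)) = -34.45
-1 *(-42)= 42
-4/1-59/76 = -363/76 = -4.78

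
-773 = -773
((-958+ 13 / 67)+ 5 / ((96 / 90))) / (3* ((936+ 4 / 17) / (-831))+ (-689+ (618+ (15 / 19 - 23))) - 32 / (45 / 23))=4113736557885 / 487484057552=8.44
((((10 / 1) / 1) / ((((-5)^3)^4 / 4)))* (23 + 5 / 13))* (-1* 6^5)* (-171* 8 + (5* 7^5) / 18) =-62418622464 / 634765625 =-98.33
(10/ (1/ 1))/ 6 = 5/ 3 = 1.67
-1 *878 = -878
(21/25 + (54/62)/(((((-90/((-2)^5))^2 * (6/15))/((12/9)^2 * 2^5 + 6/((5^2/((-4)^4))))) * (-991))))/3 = 83686163/311050125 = 0.27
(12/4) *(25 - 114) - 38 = -305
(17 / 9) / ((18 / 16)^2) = 1088 / 729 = 1.49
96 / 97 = 0.99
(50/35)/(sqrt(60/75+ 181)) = 10*sqrt(505)/2121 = 0.11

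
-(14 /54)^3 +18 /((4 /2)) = 176804 /19683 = 8.98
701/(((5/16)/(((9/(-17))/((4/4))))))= -100944/85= -1187.58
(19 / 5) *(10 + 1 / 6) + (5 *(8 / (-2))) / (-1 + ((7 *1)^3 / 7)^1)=2293 / 60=38.22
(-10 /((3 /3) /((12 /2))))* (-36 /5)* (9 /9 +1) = 864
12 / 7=1.71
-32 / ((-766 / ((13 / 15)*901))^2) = -1097554952 / 33005025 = -33.25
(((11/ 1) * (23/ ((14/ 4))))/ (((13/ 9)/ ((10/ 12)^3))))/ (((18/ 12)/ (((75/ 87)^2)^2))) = 12353515625/ 1158526278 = 10.66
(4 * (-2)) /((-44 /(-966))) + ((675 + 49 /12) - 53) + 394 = 111467 /132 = 844.45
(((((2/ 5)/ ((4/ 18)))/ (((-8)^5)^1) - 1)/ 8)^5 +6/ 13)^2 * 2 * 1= 538696698166600691633472198624160759594753606431217824924906169/ 1264608136749683677063284412052745371247885310786273280000000000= 0.43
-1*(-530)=530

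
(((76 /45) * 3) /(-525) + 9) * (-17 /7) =-1203583 /55125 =-21.83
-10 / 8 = -5 / 4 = -1.25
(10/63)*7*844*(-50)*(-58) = 24476000/9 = 2719555.56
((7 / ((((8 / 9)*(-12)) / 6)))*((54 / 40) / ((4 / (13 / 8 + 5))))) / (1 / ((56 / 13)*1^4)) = -631071 / 16640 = -37.92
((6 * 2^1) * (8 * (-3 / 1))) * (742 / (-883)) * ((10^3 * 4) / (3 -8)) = -193609.06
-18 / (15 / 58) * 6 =-2088 / 5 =-417.60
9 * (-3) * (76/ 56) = -513/ 14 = -36.64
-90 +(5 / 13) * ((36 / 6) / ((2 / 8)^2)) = -690 / 13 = -53.08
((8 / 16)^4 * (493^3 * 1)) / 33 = 119823157 / 528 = 226937.80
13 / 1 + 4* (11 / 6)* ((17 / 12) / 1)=421 / 18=23.39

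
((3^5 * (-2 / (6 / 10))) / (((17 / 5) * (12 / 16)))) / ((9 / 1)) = -600 / 17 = -35.29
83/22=3.77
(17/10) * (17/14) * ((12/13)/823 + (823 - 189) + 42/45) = 7362091196/5616975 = 1310.69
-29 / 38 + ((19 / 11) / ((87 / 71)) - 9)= -303785 / 36366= -8.35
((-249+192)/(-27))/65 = 19/585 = 0.03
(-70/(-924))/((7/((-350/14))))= -125/462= -0.27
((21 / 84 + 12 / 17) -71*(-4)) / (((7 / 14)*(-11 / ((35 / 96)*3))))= -678195 / 11968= -56.67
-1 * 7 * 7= -49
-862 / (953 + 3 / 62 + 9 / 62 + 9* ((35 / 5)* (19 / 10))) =-267220 / 332597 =-0.80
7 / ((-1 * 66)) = -7 / 66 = -0.11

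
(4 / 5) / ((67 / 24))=96 / 335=0.29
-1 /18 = -0.06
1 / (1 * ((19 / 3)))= 3 / 19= 0.16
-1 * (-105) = 105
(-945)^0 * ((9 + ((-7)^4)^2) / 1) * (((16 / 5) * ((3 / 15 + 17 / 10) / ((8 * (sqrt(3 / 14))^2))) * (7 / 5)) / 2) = 1073407622 / 75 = 14312101.63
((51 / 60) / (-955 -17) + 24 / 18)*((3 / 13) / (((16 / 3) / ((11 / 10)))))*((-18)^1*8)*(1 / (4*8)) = -0.29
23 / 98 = 0.23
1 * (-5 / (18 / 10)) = -25 / 9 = -2.78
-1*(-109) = 109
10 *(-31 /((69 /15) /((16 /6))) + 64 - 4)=29000 /69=420.29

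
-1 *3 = -3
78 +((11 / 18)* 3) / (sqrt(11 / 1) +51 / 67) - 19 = 49379* sqrt(11) / 280668 +5507275 / 93556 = 59.45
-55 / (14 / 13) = -51.07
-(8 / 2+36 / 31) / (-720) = 2 / 279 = 0.01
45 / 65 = 9 / 13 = 0.69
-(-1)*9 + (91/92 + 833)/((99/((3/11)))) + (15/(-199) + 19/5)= 15.02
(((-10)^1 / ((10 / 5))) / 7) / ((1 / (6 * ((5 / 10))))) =-15 / 7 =-2.14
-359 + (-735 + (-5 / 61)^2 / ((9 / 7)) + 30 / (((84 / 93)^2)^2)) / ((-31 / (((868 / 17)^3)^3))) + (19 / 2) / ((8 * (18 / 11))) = 6670625699309887263252541827050249 / 127084460672257056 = 52489703808186410.13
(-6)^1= -6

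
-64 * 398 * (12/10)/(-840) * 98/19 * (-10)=-178304/95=-1876.88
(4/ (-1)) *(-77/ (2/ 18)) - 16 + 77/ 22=5519/ 2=2759.50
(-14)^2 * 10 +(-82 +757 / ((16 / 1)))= 30805 / 16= 1925.31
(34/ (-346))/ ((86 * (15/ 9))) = -0.00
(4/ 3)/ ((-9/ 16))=-64/ 27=-2.37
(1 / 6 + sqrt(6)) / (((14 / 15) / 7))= 5 / 4 + 15 *sqrt(6) / 2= 19.62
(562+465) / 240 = 1027 / 240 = 4.28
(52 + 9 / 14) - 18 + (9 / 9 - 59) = -327 / 14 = -23.36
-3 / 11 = -0.27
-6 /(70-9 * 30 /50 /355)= -10650 /124223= -0.09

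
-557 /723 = -0.77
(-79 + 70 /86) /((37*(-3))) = 3362 /4773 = 0.70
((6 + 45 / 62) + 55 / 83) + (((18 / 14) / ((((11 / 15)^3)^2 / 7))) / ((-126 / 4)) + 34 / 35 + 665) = 214266717450789 / 319075851710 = 671.52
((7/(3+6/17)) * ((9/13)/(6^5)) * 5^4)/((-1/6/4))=-74375/26676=-2.79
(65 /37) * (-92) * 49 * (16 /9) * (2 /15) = -1877.21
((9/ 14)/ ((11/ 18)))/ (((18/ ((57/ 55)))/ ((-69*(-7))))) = 35397/ 1210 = 29.25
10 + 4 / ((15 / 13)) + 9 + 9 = 472 / 15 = 31.47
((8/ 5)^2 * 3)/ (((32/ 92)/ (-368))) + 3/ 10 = -406257/ 50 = -8125.14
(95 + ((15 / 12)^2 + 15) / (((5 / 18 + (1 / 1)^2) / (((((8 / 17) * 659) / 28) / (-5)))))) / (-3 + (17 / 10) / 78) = -141514815 / 6358051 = -22.26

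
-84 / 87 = -28 / 29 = -0.97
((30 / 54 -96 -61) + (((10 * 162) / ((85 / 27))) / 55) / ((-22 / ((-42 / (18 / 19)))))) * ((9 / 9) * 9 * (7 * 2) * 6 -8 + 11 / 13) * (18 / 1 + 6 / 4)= -375713593 / 187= -2009163.60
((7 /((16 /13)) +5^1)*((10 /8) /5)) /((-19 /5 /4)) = -45 /16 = -2.81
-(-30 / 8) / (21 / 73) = 13.04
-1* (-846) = 846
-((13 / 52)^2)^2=-1 / 256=-0.00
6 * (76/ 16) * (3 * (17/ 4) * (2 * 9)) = 6540.75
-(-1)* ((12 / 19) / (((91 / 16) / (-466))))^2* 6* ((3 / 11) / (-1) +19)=9894475137024 / 32883851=300891.62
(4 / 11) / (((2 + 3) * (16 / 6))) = 3 / 110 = 0.03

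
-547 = -547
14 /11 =1.27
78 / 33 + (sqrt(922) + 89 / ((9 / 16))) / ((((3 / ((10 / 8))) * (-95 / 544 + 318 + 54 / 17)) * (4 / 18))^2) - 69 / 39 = 41616 * sqrt(922) / 1219755625 + 9510983863 / 15856823125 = 0.60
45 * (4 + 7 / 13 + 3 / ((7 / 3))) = 23850 / 91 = 262.09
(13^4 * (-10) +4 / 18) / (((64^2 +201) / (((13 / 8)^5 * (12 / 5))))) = -119300525123 / 66001920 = -1807.53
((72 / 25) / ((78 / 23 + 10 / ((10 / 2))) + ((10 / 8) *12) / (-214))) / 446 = 177192 / 146014825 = 0.00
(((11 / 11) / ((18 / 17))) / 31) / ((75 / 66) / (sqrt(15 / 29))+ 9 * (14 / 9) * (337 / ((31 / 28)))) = 543475856 / 76018578999621-28985 * sqrt(435) / 228055736998863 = 0.00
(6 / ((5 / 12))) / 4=18 / 5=3.60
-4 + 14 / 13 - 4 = -90 / 13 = -6.92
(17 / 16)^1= 17 / 16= 1.06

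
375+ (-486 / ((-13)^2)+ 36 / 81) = 372.57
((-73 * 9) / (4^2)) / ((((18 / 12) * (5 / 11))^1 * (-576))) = 803 / 7680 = 0.10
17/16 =1.06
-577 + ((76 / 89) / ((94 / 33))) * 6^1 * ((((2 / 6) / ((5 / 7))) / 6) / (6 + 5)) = -12067689 / 20915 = -576.99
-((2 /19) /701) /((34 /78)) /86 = -39 /9736189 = -0.00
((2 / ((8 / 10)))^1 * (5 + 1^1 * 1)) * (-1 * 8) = -120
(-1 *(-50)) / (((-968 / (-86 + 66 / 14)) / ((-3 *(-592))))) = 6315900 / 847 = 7456.79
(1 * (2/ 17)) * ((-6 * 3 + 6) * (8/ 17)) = -192/ 289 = -0.66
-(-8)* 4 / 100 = 0.32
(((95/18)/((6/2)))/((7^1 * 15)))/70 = 19/79380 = 0.00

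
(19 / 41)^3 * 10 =68590 / 68921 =1.00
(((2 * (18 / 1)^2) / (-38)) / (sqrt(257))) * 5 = -1620 * sqrt(257) / 4883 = -5.32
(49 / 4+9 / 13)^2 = 452929 / 2704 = 167.50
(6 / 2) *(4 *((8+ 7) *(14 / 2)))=1260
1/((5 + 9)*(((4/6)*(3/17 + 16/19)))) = 969/9212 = 0.11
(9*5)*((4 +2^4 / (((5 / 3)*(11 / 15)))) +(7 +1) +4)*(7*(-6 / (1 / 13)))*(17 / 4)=-33415200 / 11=-3037745.45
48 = 48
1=1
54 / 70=27 / 35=0.77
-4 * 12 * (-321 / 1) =15408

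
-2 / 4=-1 / 2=-0.50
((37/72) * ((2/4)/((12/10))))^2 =34225/746496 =0.05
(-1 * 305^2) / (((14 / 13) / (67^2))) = -5428659925 / 14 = -387761423.21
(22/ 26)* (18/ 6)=33/ 13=2.54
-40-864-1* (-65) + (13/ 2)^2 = -3187/ 4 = -796.75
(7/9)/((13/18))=14/13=1.08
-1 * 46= -46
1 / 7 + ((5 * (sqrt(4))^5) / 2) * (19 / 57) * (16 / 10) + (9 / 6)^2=3785 / 84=45.06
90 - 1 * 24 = 66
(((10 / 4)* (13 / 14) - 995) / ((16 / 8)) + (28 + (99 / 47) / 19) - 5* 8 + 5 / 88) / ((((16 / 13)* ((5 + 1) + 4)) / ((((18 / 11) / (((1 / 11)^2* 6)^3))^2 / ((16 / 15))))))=-4284400770683237633 / 614498304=-6972192995.15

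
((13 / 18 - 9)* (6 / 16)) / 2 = -149 / 96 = -1.55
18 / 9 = 2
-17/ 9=-1.89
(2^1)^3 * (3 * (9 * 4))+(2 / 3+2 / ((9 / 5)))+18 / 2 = 7873 / 9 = 874.78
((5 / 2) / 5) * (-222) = -111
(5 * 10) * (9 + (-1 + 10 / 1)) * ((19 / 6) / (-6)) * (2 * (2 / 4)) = -475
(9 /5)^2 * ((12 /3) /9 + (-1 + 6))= 17.64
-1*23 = -23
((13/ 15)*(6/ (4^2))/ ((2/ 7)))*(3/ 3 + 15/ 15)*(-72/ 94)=-819/ 470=-1.74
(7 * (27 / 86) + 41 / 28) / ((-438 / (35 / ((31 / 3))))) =-22045 / 778472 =-0.03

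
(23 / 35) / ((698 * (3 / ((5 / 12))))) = 23 / 175896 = 0.00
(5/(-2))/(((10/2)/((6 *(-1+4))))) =-9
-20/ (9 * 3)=-20/ 27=-0.74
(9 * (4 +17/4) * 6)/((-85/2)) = -891/85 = -10.48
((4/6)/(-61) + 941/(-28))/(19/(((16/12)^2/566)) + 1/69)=-7923914/1425806375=-0.01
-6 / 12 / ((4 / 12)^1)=-3 / 2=-1.50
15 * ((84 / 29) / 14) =90 / 29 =3.10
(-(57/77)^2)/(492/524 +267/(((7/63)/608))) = -0.00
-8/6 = -4/3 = -1.33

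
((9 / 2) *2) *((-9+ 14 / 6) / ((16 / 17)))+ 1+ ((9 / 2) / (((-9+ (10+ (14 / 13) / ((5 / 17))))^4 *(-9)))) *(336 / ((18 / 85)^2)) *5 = -93234418718737 / 910320387948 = -102.42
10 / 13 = 0.77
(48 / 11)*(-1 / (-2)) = 24 / 11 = 2.18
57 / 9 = 19 / 3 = 6.33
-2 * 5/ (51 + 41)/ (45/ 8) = -4/ 207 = -0.02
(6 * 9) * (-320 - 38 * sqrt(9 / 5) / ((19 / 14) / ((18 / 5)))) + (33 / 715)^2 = -73007991 / 4225 - 81648 * sqrt(5) / 25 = -24582.82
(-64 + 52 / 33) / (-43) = 2060 / 1419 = 1.45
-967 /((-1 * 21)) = 967 /21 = 46.05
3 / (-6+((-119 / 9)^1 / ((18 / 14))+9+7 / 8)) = -1944 / 4153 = -0.47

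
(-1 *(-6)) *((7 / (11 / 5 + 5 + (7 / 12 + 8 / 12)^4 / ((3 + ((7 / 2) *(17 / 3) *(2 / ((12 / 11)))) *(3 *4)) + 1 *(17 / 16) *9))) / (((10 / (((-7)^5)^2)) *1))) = 681687349302736 / 4140149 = 164652854.11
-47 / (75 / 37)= -23.19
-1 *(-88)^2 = -7744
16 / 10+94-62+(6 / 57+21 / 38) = 6509 / 190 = 34.26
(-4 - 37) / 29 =-1.41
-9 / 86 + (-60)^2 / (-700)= -3159 / 602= -5.25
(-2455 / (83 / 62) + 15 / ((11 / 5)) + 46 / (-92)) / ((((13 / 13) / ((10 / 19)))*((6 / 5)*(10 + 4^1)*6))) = -9269675 / 971432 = -9.54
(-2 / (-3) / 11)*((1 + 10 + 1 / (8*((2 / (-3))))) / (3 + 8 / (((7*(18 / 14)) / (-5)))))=-519 / 1144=-0.45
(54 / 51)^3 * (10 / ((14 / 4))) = 116640 / 34391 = 3.39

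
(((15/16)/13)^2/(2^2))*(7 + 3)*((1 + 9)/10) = 0.01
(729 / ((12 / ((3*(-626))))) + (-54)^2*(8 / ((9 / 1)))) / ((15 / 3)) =-222993 / 10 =-22299.30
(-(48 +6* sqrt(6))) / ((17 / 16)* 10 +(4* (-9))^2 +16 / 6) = -1152 / 31423 - 144* sqrt(6) / 31423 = -0.05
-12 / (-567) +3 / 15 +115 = 108884 / 945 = 115.22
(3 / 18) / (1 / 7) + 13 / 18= 17 / 9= 1.89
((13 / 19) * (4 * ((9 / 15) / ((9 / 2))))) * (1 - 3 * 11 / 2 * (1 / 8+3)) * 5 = -10517 / 114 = -92.25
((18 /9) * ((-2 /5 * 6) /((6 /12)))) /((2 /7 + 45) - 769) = 168 /12665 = 0.01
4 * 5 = 20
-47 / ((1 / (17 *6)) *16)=-2397 / 8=-299.62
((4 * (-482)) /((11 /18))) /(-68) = 46.40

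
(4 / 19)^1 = 4 / 19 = 0.21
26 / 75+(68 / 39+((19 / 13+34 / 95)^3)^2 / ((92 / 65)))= 417627230228669040187 / 15065982928689712500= 27.72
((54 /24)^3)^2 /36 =3.60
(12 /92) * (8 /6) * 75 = 300 /23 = 13.04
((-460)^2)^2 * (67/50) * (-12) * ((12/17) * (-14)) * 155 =18748147041792000/17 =1102832178928941.18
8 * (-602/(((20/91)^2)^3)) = -170928644864341/4000000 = -42732161.22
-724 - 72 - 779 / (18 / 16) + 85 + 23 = -12424 / 9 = -1380.44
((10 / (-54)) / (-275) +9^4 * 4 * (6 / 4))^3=61004783010566.67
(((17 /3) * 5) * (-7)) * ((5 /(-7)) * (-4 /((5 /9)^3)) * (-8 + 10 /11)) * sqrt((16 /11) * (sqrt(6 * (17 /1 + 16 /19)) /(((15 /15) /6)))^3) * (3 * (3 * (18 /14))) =45100209024 * sqrt(11) * 113^(3 /4) * 38^(1 /4) /80465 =159964131.87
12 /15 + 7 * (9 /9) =39 /5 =7.80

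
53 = 53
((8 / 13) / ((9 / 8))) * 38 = 20.79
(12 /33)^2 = 16 /121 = 0.13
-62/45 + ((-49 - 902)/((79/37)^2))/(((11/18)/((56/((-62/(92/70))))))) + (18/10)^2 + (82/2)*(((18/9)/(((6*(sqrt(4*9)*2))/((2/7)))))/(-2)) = 1818616883749/4469180100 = 406.92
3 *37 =111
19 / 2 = 9.50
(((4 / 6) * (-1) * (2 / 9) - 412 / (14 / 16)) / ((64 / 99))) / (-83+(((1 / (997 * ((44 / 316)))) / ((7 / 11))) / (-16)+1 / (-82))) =10006893985 / 1140154989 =8.78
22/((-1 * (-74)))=11/37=0.30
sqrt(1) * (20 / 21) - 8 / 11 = 52 / 231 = 0.23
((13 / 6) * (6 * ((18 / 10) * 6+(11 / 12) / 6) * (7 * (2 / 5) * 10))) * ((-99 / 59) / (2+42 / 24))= -1783.93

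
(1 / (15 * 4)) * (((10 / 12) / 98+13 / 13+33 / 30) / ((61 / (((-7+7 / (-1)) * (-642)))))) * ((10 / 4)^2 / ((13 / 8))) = 663293 / 33306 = 19.92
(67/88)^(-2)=7744/4489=1.73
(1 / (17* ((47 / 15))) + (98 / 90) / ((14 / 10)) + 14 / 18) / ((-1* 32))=-0.05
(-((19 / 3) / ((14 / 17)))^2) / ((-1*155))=104329 / 273420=0.38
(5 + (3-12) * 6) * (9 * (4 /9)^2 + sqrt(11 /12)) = -134.03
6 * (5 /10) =3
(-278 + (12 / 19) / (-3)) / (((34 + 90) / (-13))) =34359 / 1178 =29.17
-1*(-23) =23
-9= -9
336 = 336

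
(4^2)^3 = 4096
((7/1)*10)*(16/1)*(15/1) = 16800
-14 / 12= -7 / 6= -1.17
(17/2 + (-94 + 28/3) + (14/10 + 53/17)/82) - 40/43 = -69270599/899130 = -77.04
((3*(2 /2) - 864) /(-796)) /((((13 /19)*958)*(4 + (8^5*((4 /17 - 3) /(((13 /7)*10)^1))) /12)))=-4171545 /1017512784032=-0.00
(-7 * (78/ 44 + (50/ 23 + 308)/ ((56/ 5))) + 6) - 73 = -276547/ 1012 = -273.27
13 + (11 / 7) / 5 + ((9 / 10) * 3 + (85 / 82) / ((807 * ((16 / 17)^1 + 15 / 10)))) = 3078614891 / 192235470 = 16.01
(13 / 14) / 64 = 0.01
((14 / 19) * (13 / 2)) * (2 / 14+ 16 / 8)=10.26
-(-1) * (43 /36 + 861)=31039 /36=862.19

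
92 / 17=5.41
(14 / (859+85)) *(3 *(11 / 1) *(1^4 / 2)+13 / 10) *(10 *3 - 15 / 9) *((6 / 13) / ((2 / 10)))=52955 / 3068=17.26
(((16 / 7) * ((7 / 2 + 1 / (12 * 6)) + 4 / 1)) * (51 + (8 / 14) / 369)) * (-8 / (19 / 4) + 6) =285078868 / 75411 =3780.34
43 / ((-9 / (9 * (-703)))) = 30229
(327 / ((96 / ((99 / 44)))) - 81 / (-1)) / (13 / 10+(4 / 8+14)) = 56745 / 10112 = 5.61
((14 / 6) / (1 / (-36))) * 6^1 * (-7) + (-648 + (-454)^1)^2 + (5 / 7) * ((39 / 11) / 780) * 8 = 93780766 / 77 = 1217932.03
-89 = -89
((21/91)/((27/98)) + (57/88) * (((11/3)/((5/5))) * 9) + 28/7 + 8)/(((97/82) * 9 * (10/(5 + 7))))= 1312943/340470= 3.86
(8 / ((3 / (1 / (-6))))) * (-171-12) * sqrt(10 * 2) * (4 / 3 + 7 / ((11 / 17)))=195688 * sqrt(5) / 99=4419.92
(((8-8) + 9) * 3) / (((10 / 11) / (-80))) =-2376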